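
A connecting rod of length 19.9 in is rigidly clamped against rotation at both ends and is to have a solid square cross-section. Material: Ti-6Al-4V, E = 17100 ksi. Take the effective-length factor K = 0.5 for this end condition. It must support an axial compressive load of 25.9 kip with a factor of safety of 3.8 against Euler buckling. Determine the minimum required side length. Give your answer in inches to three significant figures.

Required P_cr = n·P = 3.8 × 25.9 = 98.42 kip
L_e = K·L = 0.5 × 19.9 = 9.950 in
Required I = P_cr·L_e²/(π²E) = 9.842×10^4 × 9.950² / (π² × 1.71×10^7) = 5.773×10^-2 in⁴
Solid square: I = a⁴/12  ⇒  a = (12I)^(1/4) = (12×5.773×10^-2)^(1/4) = 0.912 in

a ≈ 0.912 in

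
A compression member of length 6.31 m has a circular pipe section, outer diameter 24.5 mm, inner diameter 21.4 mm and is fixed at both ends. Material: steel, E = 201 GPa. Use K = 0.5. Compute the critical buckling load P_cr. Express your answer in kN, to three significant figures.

P_cr ≈ 1.47 kN

d_o = 24.5 mm, d_i = 21.4 mm
I = π(d_o⁴ − d_i⁴)/64 = π(24.5⁴ − 21.40⁴)/64 = 7.391×10^3 mm⁴
I = 7.391×10^3 mm⁴ = 7.391×10^-9 m⁴
Effective length L_e = K·L = 0.5 × 6.31 = 3.155 m
P_cr = π²EI / L_e² = π² × 201×10⁹ × 7.391×10^-9 / 3.155² = 1.473×10^3 N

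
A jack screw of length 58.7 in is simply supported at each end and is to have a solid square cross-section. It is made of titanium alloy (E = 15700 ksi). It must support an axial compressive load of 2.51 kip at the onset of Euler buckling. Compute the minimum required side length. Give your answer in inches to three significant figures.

L_e = K·L = 1 × 58.7 = 58.70 in
Required I = P_cr·L_e²/(π²E) = 2.510×10^3 × 58.70² / (π² × 1.57×10^7) = 5.581×10^-2 in⁴
Solid square: I = a⁴/12  ⇒  a = (12I)^(1/4) = (12×5.581×10^-2)^(1/4) = 0.905 in

a ≈ 0.905 in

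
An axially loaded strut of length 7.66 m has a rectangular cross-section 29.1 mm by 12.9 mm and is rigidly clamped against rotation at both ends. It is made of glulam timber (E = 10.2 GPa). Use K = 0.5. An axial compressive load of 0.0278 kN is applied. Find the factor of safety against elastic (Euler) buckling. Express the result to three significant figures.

Buckling occurs about the weak axis: I_min = h·b³/12 with b = 12.9 mm (the shorter side).
I_min = 29.1×12.9³/12 = 5.206×10^3 mm⁴
I = 5.206×10^3 mm⁴ = 5.206×10^-9 m⁴
Effective length L_e = K·L = 0.5 × 7.66 = 3.830 m
P_cr = π²EI / L_e² = π² × 10.2×10⁹ × 5.206×10^-9 / 3.830² = 35.73 N
Factor of safety n = P_cr / P = 0.035726 / 0.0278 = 1.29

n ≈ 1.29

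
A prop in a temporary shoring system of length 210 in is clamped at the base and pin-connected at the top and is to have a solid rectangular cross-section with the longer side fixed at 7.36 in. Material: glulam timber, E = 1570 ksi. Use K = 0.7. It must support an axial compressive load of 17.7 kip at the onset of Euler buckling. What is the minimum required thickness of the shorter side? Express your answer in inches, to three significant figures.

b ≈ 3.43 in

L_e = K·L = 0.7 × 210 = 147.0 in
Required I = P_cr·L_e²/(π²E) = 1.770×10^4 × 147.0² / (π² × 1.57×10^6) = 24.68 in⁴
Rectangle, weak axis: I_min = h·b³/12 with h = 7.36 in fixed  ⇒  b = (12I/h)^(1/3) = 3.43 in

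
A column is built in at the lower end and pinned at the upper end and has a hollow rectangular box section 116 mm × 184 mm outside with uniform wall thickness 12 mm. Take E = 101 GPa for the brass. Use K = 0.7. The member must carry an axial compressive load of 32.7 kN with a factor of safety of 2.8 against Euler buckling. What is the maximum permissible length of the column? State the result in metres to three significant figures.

L_max ≈ 17.4 m

Inner dimensions: h_i = 184 − 2×12 = 160.0 mm, b_i = 116 − 2×12 = 92.00 mm
Weak-axis I_min = (h_o·b_o³ − h_i·b_i³)/12 with b_o = 116, b_i = 92.00 mm (shorter outer/inner sides).
I_min = (184×116³ − 160.0×92.00³)/12 = 1.355×10^7 mm⁴
I = 1.355×10^-5 m⁴
Required critical load P_cr = n·P = 2.8 × 32.7 = 91.56 kN = 9.156×10^4 N
From P_cr = π²EI/(K·L)²:  L = (1/K)·√(π²EI/P_cr) = (1/0.7)·√(π²×1.01×10^11×1.355×10^-5/9.156×10^4)
L = 17.4 m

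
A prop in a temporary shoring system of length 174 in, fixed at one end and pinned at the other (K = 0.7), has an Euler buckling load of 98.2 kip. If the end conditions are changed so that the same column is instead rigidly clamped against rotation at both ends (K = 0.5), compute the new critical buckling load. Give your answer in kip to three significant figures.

P_cr ∝ 1/K², so P_cr,new = P_cr,old × (K_old/K_new)² = 98.2 × (0.7/0.5)²
= 98.2 × 1.960 = 192 kip

P_cr ≈ 192 kip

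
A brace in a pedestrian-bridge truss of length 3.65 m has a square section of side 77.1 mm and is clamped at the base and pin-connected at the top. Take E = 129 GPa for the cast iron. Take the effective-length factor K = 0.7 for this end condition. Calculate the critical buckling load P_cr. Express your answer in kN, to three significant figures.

I = a⁴/12 = 77.1⁴/12 = 2.945×10^6 mm⁴
I = 2.945×10^6 mm⁴ = 2.945×10^-6 m⁴
Effective length L_e = K·L = 0.7 × 3.65 = 2.555 m
P_cr = π²EI / L_e² = π² × 129×10⁹ × 2.945×10^-6 / 2.555² = 5.743×10^5 N

P_cr ≈ 574 kN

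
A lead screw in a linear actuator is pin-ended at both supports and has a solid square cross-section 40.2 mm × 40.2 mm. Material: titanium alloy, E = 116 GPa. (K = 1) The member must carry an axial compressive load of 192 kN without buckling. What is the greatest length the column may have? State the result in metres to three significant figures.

L_max ≈ 1.14 m

I = a⁴/12 = 40.2⁴/12 = 2.176×10^5 mm⁴
I = 2.176×10^-7 m⁴
At the buckling limit P_cr = P = 1.920×10^5 N
From P_cr = π²EI/(K·L)²:  L = (1/K)·√(π²EI/P_cr) = (1/1)·√(π²×1.16×10^11×2.176×10^-7/1.920×10^5)
L = 1.14 m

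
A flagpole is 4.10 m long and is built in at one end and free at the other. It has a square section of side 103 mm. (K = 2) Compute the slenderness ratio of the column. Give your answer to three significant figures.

For a square r = a/√12 = 103/√12 = 29.73 mm
L_e = K·L = 2 × 4.10 m = 8.200 m = 8200.0 mm
λ = L_e / r_min = 8200.0 / 29.73 = 276

λ ≈ 276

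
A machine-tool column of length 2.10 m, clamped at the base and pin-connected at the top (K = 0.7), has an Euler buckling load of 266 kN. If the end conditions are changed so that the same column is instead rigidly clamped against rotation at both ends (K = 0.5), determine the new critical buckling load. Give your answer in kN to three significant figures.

P_cr ≈ 521 kN

P_cr ∝ 1/K², so P_cr,new = P_cr,old × (K_old/K_new)² = 266 × (0.7/0.5)²
= 266 × 1.960 = 521 kN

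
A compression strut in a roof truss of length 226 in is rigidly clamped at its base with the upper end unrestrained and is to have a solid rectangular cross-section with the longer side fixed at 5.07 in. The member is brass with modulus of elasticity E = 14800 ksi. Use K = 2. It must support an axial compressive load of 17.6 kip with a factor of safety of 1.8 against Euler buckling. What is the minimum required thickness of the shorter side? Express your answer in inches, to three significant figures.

Required P_cr = n·P = 1.8 × 17.6 = 31.68 kip
L_e = K·L = 2 × 226 = 452.0 in
Required I = P_cr·L_e²/(π²E) = 3.168×10^4 × 452.0² / (π² × 1.48×10^7) = 44.31 in⁴
Rectangle, weak axis: I_min = h·b³/12 with h = 5.07 in fixed  ⇒  b = (12I/h)^(1/3) = 4.72 in

b ≈ 4.72 in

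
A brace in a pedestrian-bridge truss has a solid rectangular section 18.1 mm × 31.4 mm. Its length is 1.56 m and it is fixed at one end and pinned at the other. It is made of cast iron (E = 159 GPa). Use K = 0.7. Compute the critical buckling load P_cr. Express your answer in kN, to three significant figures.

Buckling occurs about the weak axis: I_min = h·b³/12 with b = 18.1 mm (the shorter side).
I_min = 31.4×18.1³/12 = 1.552×10^4 mm⁴
I = 1.552×10^4 mm⁴ = 1.552×10^-8 m⁴
Effective length L_e = K·L = 0.7 × 1.56 = 1.092 m
P_cr = π²EI / L_e² = π² × 159×10⁹ × 1.552×10^-8 / 1.092² = 2.042×10^4 N

P_cr ≈ 20.4 kN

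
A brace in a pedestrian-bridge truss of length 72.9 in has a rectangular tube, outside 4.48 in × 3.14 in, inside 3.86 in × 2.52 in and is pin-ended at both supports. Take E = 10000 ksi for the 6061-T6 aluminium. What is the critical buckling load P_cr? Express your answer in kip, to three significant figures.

P_cr ≈ 119 kip

Weak-axis I_min = (h_o·b_o³ − h_i·b_i³)/12 with b_o = 3.14, b_i = 2.520 in (shorter outer/inner sides).
I_min = (4.48×3.14³ − 3.860×2.520³)/12 = 6.410 in⁴
Effective length L_e = K·L = 1 × 72.9 = 72.90 in
P_cr = π²EI / L_e² = π² × 10000×10³ × 6.410 / 72.90² = 1.191×10^5 lb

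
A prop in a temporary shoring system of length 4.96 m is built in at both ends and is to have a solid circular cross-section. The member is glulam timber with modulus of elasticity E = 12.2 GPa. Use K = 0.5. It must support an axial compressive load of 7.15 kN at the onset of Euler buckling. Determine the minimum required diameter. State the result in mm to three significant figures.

d ≈ 52.2 mm

L_e = K·L = 0.5 × 4.96 = 2.480 m
Required I = P_cr·L_e²/(π²E) = 7.150×10^3 × 2.480² / (π² × 1.22×10^10) = 3.652×10^-7 m⁴
I_req = 3.652×10^5 mm⁴
Solid circle: I = πd⁴/64  ⇒  d = (64I/π)^(1/4) = (64×3.652×10^5/π)^(1/4) = 52.2 mm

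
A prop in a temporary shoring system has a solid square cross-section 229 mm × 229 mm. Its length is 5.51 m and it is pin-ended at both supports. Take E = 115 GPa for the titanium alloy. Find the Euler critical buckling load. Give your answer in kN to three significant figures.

I = a⁴/12 = 229⁴/12 = 2.292×10^8 mm⁴
I = 2.292×10^8 mm⁴ = 2.292×10^-4 m⁴
Effective length L_e = K·L = 1 × 5.51 = 5.510 m
P_cr = π²EI / L_e² = π² × 115×10⁹ × 2.292×10^-4 / 5.510² = 8.568×10^6 N

P_cr ≈ 8570 kN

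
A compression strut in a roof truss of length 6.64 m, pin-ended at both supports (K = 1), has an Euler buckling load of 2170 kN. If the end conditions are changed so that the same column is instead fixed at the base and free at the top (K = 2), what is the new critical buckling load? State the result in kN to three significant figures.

P_cr ∝ 1/K², so P_cr,new = P_cr,old × (K_old/K_new)² = 2170 × (1/2)²
= 2170 × 0.2500 = 542 kN

P_cr ≈ 542 kN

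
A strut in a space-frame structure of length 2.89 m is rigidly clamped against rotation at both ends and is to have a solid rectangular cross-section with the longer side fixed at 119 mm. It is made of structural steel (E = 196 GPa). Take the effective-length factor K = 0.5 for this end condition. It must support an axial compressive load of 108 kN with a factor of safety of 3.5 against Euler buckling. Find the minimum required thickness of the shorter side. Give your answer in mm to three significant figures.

Required P_cr = n·P = 3.5 × 108 = 378.0 kN
L_e = K·L = 0.5 × 2.89 = 1.445 m
Required I = P_cr·L_e²/(π²E) = 3.780×10^5 × 1.445² / (π² × 1.96×10^11) = 4.080×10^-7 m⁴
I_req = 4.080×10^5 mm⁴
Rectangle, weak axis: I_min = h·b³/12 with h = 119 mm fixed  ⇒  b = (12I/h)^(1/3) = 34.5 mm

b ≈ 34.5 mm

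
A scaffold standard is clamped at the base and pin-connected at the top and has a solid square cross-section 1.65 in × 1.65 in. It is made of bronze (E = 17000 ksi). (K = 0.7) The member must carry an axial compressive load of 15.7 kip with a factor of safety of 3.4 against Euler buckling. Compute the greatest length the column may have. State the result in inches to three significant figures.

L_max ≈ 62.9 in

I = a⁴/12 = 1.65⁴/12 = 0.6177 in⁴
Required critical load P_cr = n·P = 3.4 × 15.7 = 53.38 kip = 5.338×10^4 lb
From P_cr = π²EI/(K·L)²:  L = (1/K)·√(π²EI/P_cr) = (1/0.7)·√(π²×1.70×10^7×0.6177/5.338×10^4)
L = 62.9 in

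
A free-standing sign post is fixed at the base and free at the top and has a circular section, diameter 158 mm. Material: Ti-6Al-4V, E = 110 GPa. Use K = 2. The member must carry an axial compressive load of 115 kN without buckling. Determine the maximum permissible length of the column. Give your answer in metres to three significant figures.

L_max ≈ 8.50 m

I = πd⁴/64 = π×158⁴/64 = 3.059×10^7 mm⁴
I = 3.059×10^-5 m⁴
At the buckling limit P_cr = P = 1.150×10^5 N
From P_cr = π²EI/(K·L)²:  L = (1/K)·√(π²EI/P_cr) = (1/2)·√(π²×1.10×10^11×3.059×10^-5/1.150×10^5)
L = 8.50 m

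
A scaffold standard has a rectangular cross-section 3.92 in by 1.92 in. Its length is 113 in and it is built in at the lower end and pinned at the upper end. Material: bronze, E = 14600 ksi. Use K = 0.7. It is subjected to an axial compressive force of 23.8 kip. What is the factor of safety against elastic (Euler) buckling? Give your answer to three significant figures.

n ≈ 2.24

Buckling occurs about the weak axis: I_min = h·b³/12 with b = 1.92 in (the shorter side).
I_min = 3.92×1.92³/12 = 2.312 in⁴
Effective length L_e = K·L = 0.7 × 113 = 79.10 in
P_cr = π²EI / L_e² = π² × 14600×10³ × 2.312 / 79.10² = 5.325×10^4 lb
Factor of safety n = P_cr / P = 53.249 / 23.8 = 2.24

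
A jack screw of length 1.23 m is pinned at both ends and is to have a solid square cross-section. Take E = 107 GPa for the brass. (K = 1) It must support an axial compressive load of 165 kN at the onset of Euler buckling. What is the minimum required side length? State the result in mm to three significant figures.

L_e = K·L = 1 × 1.23 = 1.230 m
Required I = P_cr·L_e²/(π²E) = 1.650×10^5 × 1.230² / (π² × 1.07×10^11) = 2.364×10^-7 m⁴
I_req = 2.364×10^5 mm⁴
Solid square: I = a⁴/12  ⇒  a = (12I)^(1/4) = (12×2.364×10^5)^(1/4) = 41.0 mm

a ≈ 41.0 mm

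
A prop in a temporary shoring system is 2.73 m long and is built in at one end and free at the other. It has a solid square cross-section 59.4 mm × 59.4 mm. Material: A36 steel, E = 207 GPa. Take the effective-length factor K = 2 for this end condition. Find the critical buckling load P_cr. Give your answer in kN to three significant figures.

I = a⁴/12 = 59.4⁴/12 = 1.037×10^6 mm⁴
I = 1.037×10^6 mm⁴ = 1.037×10^-6 m⁴
Effective length L_e = K·L = 2 × 2.73 = 5.460 m
P_cr = π²EI / L_e² = π² × 207×10⁹ × 1.037×10^-6 / 5.460² = 7.110×10^4 N

P_cr ≈ 71.1 kN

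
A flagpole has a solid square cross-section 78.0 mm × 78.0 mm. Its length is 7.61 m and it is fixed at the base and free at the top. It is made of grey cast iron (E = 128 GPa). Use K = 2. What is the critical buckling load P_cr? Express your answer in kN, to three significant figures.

I = a⁴/12 = 78.0⁴/12 = 3.085×10^6 mm⁴
I = 3.085×10^6 mm⁴ = 3.085×10^-6 m⁴
Effective length L_e = K·L = 2 × 7.61 = 15.22 m
P_cr = π²EI / L_e² = π² × 128×10⁹ × 3.085×10^-6 / 15.22² = 1.682×10^4 N

P_cr ≈ 16.8 kN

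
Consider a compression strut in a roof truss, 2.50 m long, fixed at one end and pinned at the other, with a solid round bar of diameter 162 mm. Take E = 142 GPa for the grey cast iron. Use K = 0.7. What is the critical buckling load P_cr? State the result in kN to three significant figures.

I = πd⁴/64 = π×162⁴/64 = 3.381×10^7 mm⁴
I = 3.381×10^7 mm⁴ = 3.381×10^-5 m⁴
Effective length L_e = K·L = 0.7 × 2.50 = 1.750 m
P_cr = π²EI / L_e² = π² × 142×10⁹ × 3.381×10^-5 / 1.750² = 1.547×10^7 N

P_cr ≈ 15500 kN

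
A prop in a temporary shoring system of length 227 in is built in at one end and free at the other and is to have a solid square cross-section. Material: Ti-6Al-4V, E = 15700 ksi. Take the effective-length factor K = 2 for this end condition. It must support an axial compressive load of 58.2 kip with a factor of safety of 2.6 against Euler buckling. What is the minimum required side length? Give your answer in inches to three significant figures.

Required P_cr = n·P = 2.6 × 58.2 = 151.3 kip
L_e = K·L = 2 × 227 = 454.0 in
Required I = P_cr·L_e²/(π²E) = 1.513×10^5 × 454.0² / (π² × 1.57×10^7) = 201.3 in⁴
Solid square: I = a⁴/12  ⇒  a = (12I)^(1/4) = (12×201.3)^(1/4) = 7.01 in

a ≈ 7.01 in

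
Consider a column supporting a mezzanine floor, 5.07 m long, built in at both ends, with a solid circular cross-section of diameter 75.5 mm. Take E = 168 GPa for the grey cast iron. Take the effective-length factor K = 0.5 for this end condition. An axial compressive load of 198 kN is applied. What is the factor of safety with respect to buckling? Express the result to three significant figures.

I = πd⁴/64 = π×75.5⁴/64 = 1.595×10^6 mm⁴
I = 1.595×10^6 mm⁴ = 1.595×10^-6 m⁴
Effective length L_e = K·L = 0.5 × 5.07 = 2.535 m
P_cr = π²EI / L_e² = π² × 168×10⁹ × 1.595×10^-6 / 2.535² = 4.115×10^5 N
Factor of safety n = P_cr / P = 411.54 / 198 = 2.08

n ≈ 2.08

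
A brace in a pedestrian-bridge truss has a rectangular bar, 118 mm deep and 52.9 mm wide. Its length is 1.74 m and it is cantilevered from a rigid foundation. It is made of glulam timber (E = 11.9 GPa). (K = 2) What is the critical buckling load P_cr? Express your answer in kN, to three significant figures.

P_cr ≈ 14.1 kN

Buckling occurs about the weak axis: I_min = h·b³/12 with b = 52.9 mm (the shorter side).
I_min = 118×52.9³/12 = 1.456×10^6 mm⁴
I = 1.456×10^6 mm⁴ = 1.456×10^-6 m⁴
Effective length L_e = K·L = 2 × 1.74 = 3.480 m
P_cr = π²EI / L_e² = π² × 11.9×10⁹ × 1.456×10^-6 / 3.480² = 1.412×10^4 N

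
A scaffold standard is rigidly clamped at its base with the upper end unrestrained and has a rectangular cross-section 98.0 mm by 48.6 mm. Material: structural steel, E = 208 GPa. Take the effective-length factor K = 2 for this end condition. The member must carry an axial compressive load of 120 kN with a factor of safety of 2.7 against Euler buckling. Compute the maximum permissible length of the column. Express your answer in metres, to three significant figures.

L_max ≈ 1.22 m

Buckling occurs about the weak axis: I_min = h·b³/12 with b = 48.6 mm (the shorter side).
I_min = 98.0×48.6³/12 = 9.375×10^5 mm⁴
I = 9.375×10^-7 m⁴
Required critical load P_cr = n·P = 2.7 × 120 = 324.0 kN = 3.240×10^5 N
From P_cr = π²EI/(K·L)²:  L = (1/K)·√(π²EI/P_cr) = (1/2)·√(π²×2.08×10^11×9.375×10^-7/3.240×10^5)
L = 1.22 m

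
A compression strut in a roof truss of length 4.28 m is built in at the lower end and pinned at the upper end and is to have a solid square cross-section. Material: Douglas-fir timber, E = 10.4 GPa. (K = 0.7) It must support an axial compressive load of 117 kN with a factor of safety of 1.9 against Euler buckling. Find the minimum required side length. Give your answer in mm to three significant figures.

a ≈ 124 mm

Required P_cr = n·P = 1.9 × 117 = 222.3 kN
L_e = K·L = 0.7 × 4.28 = 2.996 m
Required I = P_cr·L_e²/(π²E) = 2.223×10^5 × 2.996² / (π² × 1.04×10^10) = 1.944×10^-5 m⁴
I_req = 1.944×10^7 mm⁴
Solid square: I = a⁴/12  ⇒  a = (12I)^(1/4) = (12×1.944×10^7)^(1/4) = 124 mm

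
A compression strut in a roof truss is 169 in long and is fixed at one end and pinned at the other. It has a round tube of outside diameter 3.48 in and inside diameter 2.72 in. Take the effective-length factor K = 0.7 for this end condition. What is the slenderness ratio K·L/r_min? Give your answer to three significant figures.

d_o = 3.48 in, d_i = 2.72 in
I = π(d_o⁴ − d_i⁴)/64 = π(3.48⁴ − 2.720⁴)/64 = 4.512 in⁴
A = 3.701 in²;  r_min = √(I/A) = √(4.512/3.701) = 1.104 in
L_e = K·L = 0.7 × 169 = 118.3 in
λ = L_e / r_min = 118.30 / 1.104 = 107

λ ≈ 107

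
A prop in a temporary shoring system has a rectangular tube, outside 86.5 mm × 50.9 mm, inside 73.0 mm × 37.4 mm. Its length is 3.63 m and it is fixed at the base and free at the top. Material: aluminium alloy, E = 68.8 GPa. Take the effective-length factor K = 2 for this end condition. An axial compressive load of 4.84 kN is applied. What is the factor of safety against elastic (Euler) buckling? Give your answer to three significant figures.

Weak-axis I_min = (h_o·b_o³ − h_i·b_i³)/12 with b_o = 50.9, b_i = 37.40 mm (shorter outer/inner sides).
I_min = (86.5×50.9³ − 73.00×37.40³)/12 = 6.323×10^5 mm⁴
I = 6.323×10^5 mm⁴ = 6.323×10^-7 m⁴
Effective length L_e = K·L = 2 × 3.63 = 7.260 m
P_cr = π²EI / L_e² = π² × 68.8×10⁹ × 6.323×10^-7 / 7.260² = 8.146×10^3 N
Factor of safety n = P_cr / P = 8.1464 / 4.84 = 1.68

n ≈ 1.68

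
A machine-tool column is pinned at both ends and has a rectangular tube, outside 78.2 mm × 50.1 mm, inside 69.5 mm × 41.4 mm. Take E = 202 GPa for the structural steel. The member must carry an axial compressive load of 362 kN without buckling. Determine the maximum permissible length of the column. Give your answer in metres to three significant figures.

Weak-axis I_min = (h_o·b_o³ − h_i·b_i³)/12 with b_o = 50.1, b_i = 41.40 mm (shorter outer/inner sides).
I_min = (78.2×50.1³ − 69.50×41.40³)/12 = 4.085×10^5 mm⁴
I = 4.085×10^-7 m⁴
At the buckling limit P_cr = P = 3.620×10^5 N
From P_cr = π²EI/(K·L)²:  L = (1/K)·√(π²EI/P_cr) = (1/1)·√(π²×2.02×10^11×4.085×10^-7/3.620×10^5)
L = 1.50 m

L_max ≈ 1.50 m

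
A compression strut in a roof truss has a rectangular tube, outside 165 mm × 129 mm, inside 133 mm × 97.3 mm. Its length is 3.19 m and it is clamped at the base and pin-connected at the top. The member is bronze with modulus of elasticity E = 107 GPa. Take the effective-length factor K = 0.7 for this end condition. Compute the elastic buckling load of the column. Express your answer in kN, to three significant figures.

Weak-axis I_min = (h_o·b_o³ − h_i·b_i³)/12 with b_o = 129, b_i = 97.30 mm (shorter outer/inner sides).
I_min = (165×129³ − 133.0×97.30³)/12 = 1.931×10^7 mm⁴
I = 1.931×10^7 mm⁴ = 1.931×10^-5 m⁴
Effective length L_e = K·L = 0.7 × 3.19 = 2.233 m
P_cr = π²EI / L_e² = π² × 107×10⁹ × 1.931×10^-5 / 2.233² = 4.089×10^6 N

P_cr ≈ 4090 kN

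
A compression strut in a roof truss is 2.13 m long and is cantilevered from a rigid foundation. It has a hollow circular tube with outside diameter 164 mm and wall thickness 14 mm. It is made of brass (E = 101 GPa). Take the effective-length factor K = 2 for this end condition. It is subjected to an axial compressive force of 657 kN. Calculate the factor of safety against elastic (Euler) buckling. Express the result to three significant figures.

Inner diameter d_i = 164 − 2×14 = 136.0 mm
I = π(d_o⁴ − d_i⁴)/64 = π(164⁴ − 136.0⁴)/64 = 1.872×10^7 mm⁴
I = 1.872×10^7 mm⁴ = 1.872×10^-5 m⁴
Effective length L_e = K·L = 2 × 2.13 = 4.260 m
P_cr = π²EI / L_e² = π² × 101×10⁹ × 1.872×10^-5 / 4.260² = 1.028×10^6 N
Factor of safety n = P_cr / P = 1028.1 / 657 = 1.56

n ≈ 1.56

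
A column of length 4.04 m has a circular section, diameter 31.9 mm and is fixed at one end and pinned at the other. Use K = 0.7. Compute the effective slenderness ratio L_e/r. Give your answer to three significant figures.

For a solid circle r = d/4 = 31.9/4 = 7.975 mm
L_e = K·L = 0.7 × 4.04 m = 2.828 m = 2828.0 mm
λ = L_e / r_min = 2828.0 / 7.975 = 355

λ ≈ 355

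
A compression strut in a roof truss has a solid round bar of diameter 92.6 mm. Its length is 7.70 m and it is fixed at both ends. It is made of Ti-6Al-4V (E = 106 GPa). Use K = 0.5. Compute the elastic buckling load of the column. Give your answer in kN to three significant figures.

I = πd⁴/64 = π×92.6⁴/64 = 3.609×10^6 mm⁴
I = 3.609×10^6 mm⁴ = 3.609×10^-6 m⁴
Effective length L_e = K·L = 0.5 × 7.70 = 3.850 m
P_cr = π²EI / L_e² = π² × 106×10⁹ × 3.609×10^-6 / 3.850² = 2.547×10^5 N

P_cr ≈ 255 kN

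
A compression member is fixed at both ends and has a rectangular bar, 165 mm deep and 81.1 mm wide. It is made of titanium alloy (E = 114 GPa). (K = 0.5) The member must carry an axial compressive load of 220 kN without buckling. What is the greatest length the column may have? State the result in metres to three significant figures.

L_max ≈ 12.2 m

Buckling occurs about the weak axis: I_min = h·b³/12 with b = 81.1 mm (the shorter side).
I_min = 165×81.1³/12 = 7.334×10^6 mm⁴
I = 7.334×10^-6 m⁴
At the buckling limit P_cr = P = 2.200×10^5 N
From P_cr = π²EI/(K·L)²:  L = (1/K)·√(π²EI/P_cr) = (1/0.5)·√(π²×1.14×10^11×7.334×10^-6/2.200×10^5)
L = 12.2 m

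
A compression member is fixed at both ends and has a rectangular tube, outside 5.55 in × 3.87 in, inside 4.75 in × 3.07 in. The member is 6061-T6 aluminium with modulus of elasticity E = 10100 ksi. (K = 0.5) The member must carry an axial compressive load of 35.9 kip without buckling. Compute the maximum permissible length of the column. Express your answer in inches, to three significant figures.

Weak-axis I_min = (h_o·b_o³ − h_i·b_i³)/12 with b_o = 3.87, b_i = 3.070 in (shorter outer/inner sides).
I_min = (5.55×3.87³ − 4.750×3.070³)/12 = 15.35 in⁴
At the buckling limit P_cr = P = 3.590×10^4 lb
From P_cr = π²EI/(K·L)²:  L = (1/K)·√(π²EI/P_cr) = (1/0.5)·√(π²×1.01×10^7×15.35/3.590×10^4)
L = 413 in

L_max ≈ 413 in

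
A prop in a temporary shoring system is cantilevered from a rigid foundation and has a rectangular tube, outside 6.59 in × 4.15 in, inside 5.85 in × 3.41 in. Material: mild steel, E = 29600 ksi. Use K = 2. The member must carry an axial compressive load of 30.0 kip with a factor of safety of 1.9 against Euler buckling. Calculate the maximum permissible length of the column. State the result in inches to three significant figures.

L_max ≈ 160 in

Weak-axis I_min = (h_o·b_o³ − h_i·b_i³)/12 with b_o = 4.15, b_i = 3.410 in (shorter outer/inner sides).
I_min = (6.59×4.15³ − 5.850×3.410³)/12 = 19.92 in⁴
Required critical load P_cr = n·P = 1.9 × 30.0 = 57.00 kip = 5.700×10^4 lb
From P_cr = π²EI/(K·L)²:  L = (1/K)·√(π²EI/P_cr) = (1/2)·√(π²×2.96×10^7×19.92/5.700×10^4)
L = 160 in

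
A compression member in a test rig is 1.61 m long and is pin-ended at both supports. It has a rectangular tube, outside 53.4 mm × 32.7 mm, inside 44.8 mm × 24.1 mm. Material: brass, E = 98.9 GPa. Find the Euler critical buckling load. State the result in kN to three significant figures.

P_cr ≈ 38.9 kN

Weak-axis I_min = (h_o·b_o³ − h_i·b_i³)/12 with b_o = 32.7, b_i = 24.10 mm (shorter outer/inner sides).
I_min = (53.4×32.7³ − 44.80×24.10³)/12 = 1.033×10^5 mm⁴
I = 1.033×10^5 mm⁴ = 1.033×10^-7 m⁴
Effective length L_e = K·L = 1 × 1.61 = 1.610 m
P_cr = π²EI / L_e² = π² × 98.9×10⁹ × 1.033×10^-7 / 1.610² = 3.891×10^4 N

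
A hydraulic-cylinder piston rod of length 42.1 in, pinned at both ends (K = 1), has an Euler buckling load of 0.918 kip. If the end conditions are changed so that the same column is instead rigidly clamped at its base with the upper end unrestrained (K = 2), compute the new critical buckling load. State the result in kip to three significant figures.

P_cr ∝ 1/K², so P_cr,new = P_cr,old × (K_old/K_new)² = 0.918 × (1/2)²
= 0.918 × 0.2500 = 0.230 kip

P_cr ≈ 0.230 kip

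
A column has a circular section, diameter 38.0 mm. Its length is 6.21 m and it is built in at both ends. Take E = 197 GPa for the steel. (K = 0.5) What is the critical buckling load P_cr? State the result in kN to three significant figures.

P_cr ≈ 20.6 kN

I = πd⁴/64 = π×38.0⁴/64 = 1.024×10^5 mm⁴
I = 1.024×10^5 mm⁴ = 1.024×10^-7 m⁴
Effective length L_e = K·L = 0.5 × 6.21 = 3.105 m
P_cr = π²EI / L_e² = π² × 197×10⁹ × 1.024×10^-7 / 3.105² = 2.064×10^4 N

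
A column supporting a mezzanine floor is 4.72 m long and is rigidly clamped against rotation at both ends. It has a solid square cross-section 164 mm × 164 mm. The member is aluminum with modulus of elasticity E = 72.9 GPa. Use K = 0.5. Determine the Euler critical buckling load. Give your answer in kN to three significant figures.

I = a⁴/12 = 164⁴/12 = 6.028×10^7 mm⁴
I = 6.028×10^7 mm⁴ = 6.028×10^-5 m⁴
Effective length L_e = K·L = 0.5 × 4.72 = 2.360 m
P_cr = π²EI / L_e² = π² × 72.9×10⁹ × 6.028×10^-5 / 2.360² = 7.787×10^6 N

P_cr ≈ 7790 kN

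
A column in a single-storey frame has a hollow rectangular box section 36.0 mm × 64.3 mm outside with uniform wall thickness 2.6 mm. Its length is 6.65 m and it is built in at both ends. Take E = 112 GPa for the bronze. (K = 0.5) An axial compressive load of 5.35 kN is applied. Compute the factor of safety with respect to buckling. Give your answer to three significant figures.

n ≈ 1.98

Inner dimensions: h_i = 64.3 − 2×2.6 = 59.10 mm, b_i = 36.0 − 2×2.6 = 30.80 mm
Weak-axis I_min = (h_o·b_o³ − h_i·b_i³)/12 with b_o = 36.0, b_i = 30.80 mm (shorter outer/inner sides).
I_min = (64.3×36.0³ − 59.10×30.80³)/12 = 1.061×10^5 mm⁴
I = 1.061×10^5 mm⁴ = 1.061×10^-7 m⁴
Effective length L_e = K·L = 0.5 × 6.65 = 3.325 m
P_cr = π²EI / L_e² = π² × 112×10⁹ × 1.061×10^-7 / 3.325² = 1.061×10^4 N
Factor of safety n = P_cr / P = 10.608 / 5.35 = 1.98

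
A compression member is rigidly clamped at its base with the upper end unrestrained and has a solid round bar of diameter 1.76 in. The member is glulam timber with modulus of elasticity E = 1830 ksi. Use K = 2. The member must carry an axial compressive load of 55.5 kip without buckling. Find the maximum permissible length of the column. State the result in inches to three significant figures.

L_max ≈ 6.19 in

I = πd⁴/64 = π×1.76⁴/64 = 0.4710 in⁴
At the buckling limit P_cr = P = 5.550×10^4 lb
From P_cr = π²EI/(K·L)²:  L = (1/K)·√(π²EI/P_cr) = (1/2)·√(π²×1.83×10^6×0.4710/5.550×10^4)
L = 6.19 in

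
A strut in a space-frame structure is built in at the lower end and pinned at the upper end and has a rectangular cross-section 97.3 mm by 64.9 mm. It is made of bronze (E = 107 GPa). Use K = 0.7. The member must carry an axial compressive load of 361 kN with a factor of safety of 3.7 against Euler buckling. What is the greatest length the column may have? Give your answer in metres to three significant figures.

Buckling occurs about the weak axis: I_min = h·b³/12 with b = 64.9 mm (the shorter side).
I_min = 97.3×64.9³/12 = 2.216×10^6 mm⁴
I = 2.216×10^-6 m⁴
Required critical load P_cr = n·P = 3.7 × 361 = 1336 kN = 1.336×10^6 N
From P_cr = π²EI/(K·L)²:  L = (1/K)·√(π²EI/P_cr) = (1/0.7)·√(π²×1.07×10^11×2.216×10^-6/1.336×10^6)
L = 1.89 m

L_max ≈ 1.89 m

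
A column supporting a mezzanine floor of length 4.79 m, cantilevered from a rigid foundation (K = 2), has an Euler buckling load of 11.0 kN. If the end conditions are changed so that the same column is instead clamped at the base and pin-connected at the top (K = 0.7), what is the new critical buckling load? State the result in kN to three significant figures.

P_cr ∝ 1/K², so P_cr,new = P_cr,old × (K_old/K_new)² = 11.0 × (2/0.7)²
= 11.0 × 8.163 = 89.8 kN

P_cr ≈ 89.8 kN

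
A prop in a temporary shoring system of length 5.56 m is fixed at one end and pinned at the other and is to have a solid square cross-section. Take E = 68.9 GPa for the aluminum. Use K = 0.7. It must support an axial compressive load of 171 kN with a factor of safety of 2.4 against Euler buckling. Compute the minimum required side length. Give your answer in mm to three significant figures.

a ≈ 102 mm

Required P_cr = n·P = 2.4 × 171 = 410.4 kN
L_e = K·L = 0.7 × 5.56 = 3.892 m
Required I = P_cr·L_e²/(π²E) = 4.104×10^5 × 3.892² / (π² × 6.89×10^10) = 9.142×10^-6 m⁴
I_req = 9.142×10^6 mm⁴
Solid square: I = a⁴/12  ⇒  a = (12I)^(1/4) = (12×9.142×10^6)^(1/4) = 102 mm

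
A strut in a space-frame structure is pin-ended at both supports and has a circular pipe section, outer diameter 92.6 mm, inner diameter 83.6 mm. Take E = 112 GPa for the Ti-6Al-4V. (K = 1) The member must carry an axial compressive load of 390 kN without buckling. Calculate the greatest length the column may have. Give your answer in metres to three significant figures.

L_max ≈ 1.85 m

d_o = 92.6 mm, d_i = 83.6 mm
I = π(d_o⁴ − d_i⁴)/64 = π(92.6⁴ − 83.60⁴)/64 = 1.212×10^6 mm⁴
I = 1.212×10^-6 m⁴
At the buckling limit P_cr = P = 3.900×10^5 N
From P_cr = π²EI/(K·L)²:  L = (1/K)·√(π²EI/P_cr) = (1/1)·√(π²×1.12×10^11×1.212×10^-6/3.900×10^5)
L = 1.85 m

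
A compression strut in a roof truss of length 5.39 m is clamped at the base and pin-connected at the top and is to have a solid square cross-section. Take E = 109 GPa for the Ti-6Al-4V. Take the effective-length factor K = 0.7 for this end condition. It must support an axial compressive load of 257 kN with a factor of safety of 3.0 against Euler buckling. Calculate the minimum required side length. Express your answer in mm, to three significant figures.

a ≈ 105 mm

Required P_cr = n·P = 3.0 × 257 = 771.0 kN
L_e = K·L = 0.7 × 5.39 = 3.773 m
Required I = P_cr·L_e²/(π²E) = 7.710×10^5 × 3.773² / (π² × 1.09×10^11) = 1.020×10^-5 m⁴
I_req = 1.020×10^7 mm⁴
Solid square: I = a⁴/12  ⇒  a = (12I)^(1/4) = (12×1.020×10^7)^(1/4) = 105 mm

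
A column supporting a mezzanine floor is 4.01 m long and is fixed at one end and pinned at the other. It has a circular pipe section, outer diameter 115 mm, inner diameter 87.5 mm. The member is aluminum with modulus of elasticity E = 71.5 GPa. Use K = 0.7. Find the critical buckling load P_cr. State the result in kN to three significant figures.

P_cr ≈ 511 kN

d_o = 115 mm, d_i = 87.5 mm
I = π(d_o⁴ − d_i⁴)/64 = π(115⁴ − 87.50⁴)/64 = 5.708×10^6 mm⁴
I = 5.708×10^6 mm⁴ = 5.708×10^-6 m⁴
Effective length L_e = K·L = 0.7 × 4.01 = 2.807 m
P_cr = π²EI / L_e² = π² × 71.5×10⁹ × 5.708×10^-6 / 2.807² = 5.112×10^5 N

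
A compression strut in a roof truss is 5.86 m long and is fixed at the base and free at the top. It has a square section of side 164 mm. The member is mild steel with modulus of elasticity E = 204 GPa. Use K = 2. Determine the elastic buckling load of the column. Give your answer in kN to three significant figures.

P_cr ≈ 884 kN

I = a⁴/12 = 164⁴/12 = 6.028×10^7 mm⁴
I = 6.028×10^7 mm⁴ = 6.028×10^-5 m⁴
Effective length L_e = K·L = 2 × 5.86 = 11.72 m
P_cr = π²EI / L_e² = π² × 204×10⁹ × 6.028×10^-5 / 11.72² = 8.836×10^5 N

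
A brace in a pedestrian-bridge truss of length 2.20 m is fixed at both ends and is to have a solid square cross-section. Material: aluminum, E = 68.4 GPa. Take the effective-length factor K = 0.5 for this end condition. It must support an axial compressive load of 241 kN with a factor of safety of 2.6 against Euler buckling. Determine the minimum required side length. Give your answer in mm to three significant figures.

Required P_cr = n·P = 2.6 × 241 = 626.6 kN
L_e = K·L = 0.5 × 2.20 = 1.100 m
Required I = P_cr·L_e²/(π²E) = 6.266×10^5 × 1.100² / (π² × 6.84×10^10) = 1.123×10^-6 m⁴
I_req = 1.123×10^6 mm⁴
Solid square: I = a⁴/12  ⇒  a = (12I)^(1/4) = (12×1.123×10^6)^(1/4) = 60.6 mm

a ≈ 60.6 mm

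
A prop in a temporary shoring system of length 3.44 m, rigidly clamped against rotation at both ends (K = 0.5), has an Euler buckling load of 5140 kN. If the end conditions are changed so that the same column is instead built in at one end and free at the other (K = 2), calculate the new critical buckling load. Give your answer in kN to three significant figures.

P_cr ∝ 1/K², so P_cr,new = P_cr,old × (K_old/K_new)² = 5140 × (0.5/2)²
= 5140 × 0.06250 = 321 kN

P_cr ≈ 321 kN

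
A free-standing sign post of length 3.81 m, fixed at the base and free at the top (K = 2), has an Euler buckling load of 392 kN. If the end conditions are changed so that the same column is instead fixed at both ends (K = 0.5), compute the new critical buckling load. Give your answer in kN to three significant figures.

P_cr ∝ 1/K², so P_cr,new = P_cr,old × (K_old/K_new)² = 392 × (2/0.5)²
= 392 × 16.00 = 6270 kN

P_cr ≈ 6270 kN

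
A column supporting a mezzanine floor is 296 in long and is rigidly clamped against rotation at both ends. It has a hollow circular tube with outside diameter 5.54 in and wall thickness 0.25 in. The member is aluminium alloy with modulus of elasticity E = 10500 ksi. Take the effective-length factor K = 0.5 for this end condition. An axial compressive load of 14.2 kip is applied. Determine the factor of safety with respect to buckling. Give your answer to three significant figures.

Inner diameter d_i = 5.54 − 2×0.25 = 5.040 in
I = π(d_o⁴ − d_i⁴)/64 = π(5.54⁴ − 5.040⁴)/64 = 14.57 in⁴
Effective length L_e = K·L = 0.5 × 296 = 148.0 in
P_cr = π²EI / L_e² = π² × 10500×10³ × 14.57 / 148.0² = 6.891×10^4 lb
Factor of safety n = P_cr / P = 68.913 / 14.2 = 4.85

n ≈ 4.85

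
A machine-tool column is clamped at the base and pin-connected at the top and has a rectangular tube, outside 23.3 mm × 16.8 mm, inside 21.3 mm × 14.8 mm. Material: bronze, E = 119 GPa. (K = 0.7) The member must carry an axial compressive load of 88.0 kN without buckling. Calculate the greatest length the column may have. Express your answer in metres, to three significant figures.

L_max ≈ 0.307 m

Weak-axis I_min = (h_o·b_o³ − h_i·b_i³)/12 with b_o = 16.8, b_i = 14.80 mm (shorter outer/inner sides).
I_min = (23.3×16.8³ − 21.30×14.80³)/12 = 3.452×10^3 mm⁴
I = 3.452×10^-9 m⁴
At the buckling limit P_cr = P = 8.800×10^4 N
From P_cr = π²EI/(K·L)²:  L = (1/K)·√(π²EI/P_cr) = (1/0.7)·√(π²×1.19×10^11×3.452×10^-9/8.800×10^4)
L = 0.307 m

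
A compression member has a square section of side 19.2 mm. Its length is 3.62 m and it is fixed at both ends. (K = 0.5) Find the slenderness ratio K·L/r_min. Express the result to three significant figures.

For a square r = a/√12 = 19.2/√12 = 5.543 mm
L_e = K·L = 0.5 × 3.62 m = 1.810 m = 1810.0 mm
λ = L_e / r_min = 1810.0 / 5.543 = 327

λ ≈ 327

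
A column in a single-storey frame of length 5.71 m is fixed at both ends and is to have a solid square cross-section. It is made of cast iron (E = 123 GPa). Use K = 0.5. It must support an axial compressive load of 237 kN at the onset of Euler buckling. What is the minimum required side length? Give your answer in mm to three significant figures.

a ≈ 66.1 mm

L_e = K·L = 0.5 × 5.71 = 2.855 m
Required I = P_cr·L_e²/(π²E) = 2.370×10^5 × 2.855² / (π² × 1.23×10^11) = 1.591×10^-6 m⁴
I_req = 1.591×10^6 mm⁴
Solid square: I = a⁴/12  ⇒  a = (12I)^(1/4) = (12×1.591×10^6)^(1/4) = 66.1 mm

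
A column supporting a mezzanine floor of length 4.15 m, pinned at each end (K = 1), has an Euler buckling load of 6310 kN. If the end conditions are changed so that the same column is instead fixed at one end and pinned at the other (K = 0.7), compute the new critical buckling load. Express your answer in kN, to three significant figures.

P_cr ∝ 1/K², so P_cr,new = P_cr,old × (K_old/K_new)² = 6310 × (1/0.7)²
= 6310 × 2.041 = 12900 kN

P_cr ≈ 12900 kN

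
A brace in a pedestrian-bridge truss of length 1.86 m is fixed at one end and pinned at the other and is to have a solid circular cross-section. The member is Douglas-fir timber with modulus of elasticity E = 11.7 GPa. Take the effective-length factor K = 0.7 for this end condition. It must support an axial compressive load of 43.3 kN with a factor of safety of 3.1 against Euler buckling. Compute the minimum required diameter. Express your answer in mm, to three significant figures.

d ≈ 79.6 mm

Required P_cr = n·P = 3.1 × 43.3 = 134.2 kN
L_e = K·L = 0.7 × 1.86 = 1.302 m
Required I = P_cr·L_e²/(π²E) = 1.342×10^5 × 1.302² / (π² × 1.17×10^10) = 1.971×10^-6 m⁴
I_req = 1.971×10^6 mm⁴
Solid circle: I = πd⁴/64  ⇒  d = (64I/π)^(1/4) = (64×1.971×10^6/π)^(1/4) = 79.6 mm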